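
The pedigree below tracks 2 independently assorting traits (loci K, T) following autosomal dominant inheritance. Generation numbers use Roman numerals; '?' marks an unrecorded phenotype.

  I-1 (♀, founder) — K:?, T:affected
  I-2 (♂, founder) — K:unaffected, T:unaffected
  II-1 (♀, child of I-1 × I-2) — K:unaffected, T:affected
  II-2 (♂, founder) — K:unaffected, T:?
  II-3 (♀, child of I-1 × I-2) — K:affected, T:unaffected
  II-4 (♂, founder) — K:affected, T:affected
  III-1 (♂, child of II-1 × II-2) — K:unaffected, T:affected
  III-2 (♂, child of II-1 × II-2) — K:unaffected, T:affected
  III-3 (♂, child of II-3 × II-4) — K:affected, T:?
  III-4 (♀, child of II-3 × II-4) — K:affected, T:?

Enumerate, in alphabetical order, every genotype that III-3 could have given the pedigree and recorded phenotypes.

K/I-1 ? ·: Kk
K/I-2 un ·: kk
K/II-1 un I-1×I-2: kk
K/II-2 un ·: kk
K/II-3 aff I-1×I-2: Kk
K/II-4 aff ·: Kk|KK
K/III-1 un II-1×II-2: kk
K/III-2 un II-1×II-2: kk
K/III-3 aff II-3×II-4: Kk|KK
K/III-4 aff II-3×II-4: Kk|KK
⇒ K over [I-1,I-2,II-1,II-2,II-3,II-4,III-1,III-2,III-3,III-4]: 8 consistent
T/I-1 aff ·: Tt
T/I-2 un ·: tt
T/II-1 aff I-1×I-2: Tt
T/II-2 ? ·: tt|Tt|TT
T/II-3 un I-1×I-2: tt
T/II-4 aff ·: Tt|TT
T/III-1 aff II-1×II-2: Tt|TT
T/III-2 aff II-1×II-2: Tt|TT
T/III-3 ? II-3×II-4: tt|Tt
T/III-4 ? II-3×II-4: tt|Tt
⇒ T over [I-1,I-2,II-1,II-2,II-3,II-4,III-1,III-2,III-3,III-4]: 45 consistent

III-3 ∈ {KK Tt, KK tt, Kk Tt, Kk tt}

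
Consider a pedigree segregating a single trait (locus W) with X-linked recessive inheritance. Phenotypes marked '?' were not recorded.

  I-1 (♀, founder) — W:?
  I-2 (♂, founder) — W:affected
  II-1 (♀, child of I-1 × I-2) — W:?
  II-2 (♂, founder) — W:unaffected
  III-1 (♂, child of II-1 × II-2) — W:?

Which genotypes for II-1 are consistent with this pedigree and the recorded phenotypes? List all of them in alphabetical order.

II-1 ∈ {X^WX^w, X^wX^w}

W/I-1 ? ·: X^WX^W|X^WX^w|X^wX^w
W/I-2 aff ·: X^wY
W/II-1 ? I-1×I-2: X^WX^w|X^wX^w
W/II-2 un ·: X^WY
W/III-1 ? II-1×II-2: X^WY|X^wY
⇒ W over [I-1,I-2,II-1,II-2,III-1]: 6 consistent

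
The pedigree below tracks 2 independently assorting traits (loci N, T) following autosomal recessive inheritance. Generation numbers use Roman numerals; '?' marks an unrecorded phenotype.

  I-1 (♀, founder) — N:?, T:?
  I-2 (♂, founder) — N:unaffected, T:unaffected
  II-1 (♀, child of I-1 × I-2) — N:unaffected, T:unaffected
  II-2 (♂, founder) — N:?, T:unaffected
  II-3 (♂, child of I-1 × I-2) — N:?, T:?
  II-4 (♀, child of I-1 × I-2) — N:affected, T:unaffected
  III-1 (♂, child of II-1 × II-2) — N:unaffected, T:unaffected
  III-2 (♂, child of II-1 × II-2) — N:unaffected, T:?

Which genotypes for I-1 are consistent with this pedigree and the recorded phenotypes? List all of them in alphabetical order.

N/I-1 ? ·: Nn|nn
N/I-2 un ·: Nn
N/II-1 un I-1×I-2: NN|Nn
N/II-2 ? ·: NN|Nn|nn
N/II-3 ? I-1×I-2: NN|Nn|nn
N/II-4 aff I-1×I-2: nn
N/III-1 un II-1×II-2: NN|Nn
N/III-2 un II-1×II-2: NN|Nn
⇒ N over [I-1,I-2,II-1,II-2,II-3,II-4,III-1,III-2]: 63 consistent
T/I-1 ? ·: TT|Tt|tt
T/I-2 un ·: TT|Tt
T/II-1 un I-1×I-2: TT|Tt
T/II-2 un ·: TT|Tt
T/II-3 ? I-1×I-2: TT|Tt|tt
T/II-4 un I-1×I-2: TT|Tt
T/III-1 un II-1×II-2: TT|Tt
T/III-2 ? II-1×II-2: TT|Tt|tt
⇒ T over [I-1,I-2,II-1,II-2,II-3,II-4,III-1,III-2]: 245 consistent

I-1 ∈ {Nn TT, Nn Tt, Nn tt, nn TT, nn Tt, nn tt}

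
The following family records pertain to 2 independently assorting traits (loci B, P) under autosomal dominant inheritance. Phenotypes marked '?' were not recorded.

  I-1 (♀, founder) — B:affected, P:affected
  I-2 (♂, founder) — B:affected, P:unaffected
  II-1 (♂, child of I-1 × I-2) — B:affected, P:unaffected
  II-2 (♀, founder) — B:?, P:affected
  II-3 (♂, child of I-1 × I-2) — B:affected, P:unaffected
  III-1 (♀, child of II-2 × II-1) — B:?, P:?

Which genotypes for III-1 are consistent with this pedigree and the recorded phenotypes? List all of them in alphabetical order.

III-1 ∈ {BB Pp, BB pp, Bb Pp, Bb pp, bb Pp, bb pp}

B/I-1 aff ·: Bb|BB
B/I-2 aff ·: Bb|BB
B/II-1 aff I-1×I-2: Bb|BB
B/II-2 ? ·: bb|Bb|BB
B/II-3 aff I-1×I-2: Bb|BB
B/III-1 ? II-2×II-1: bb|Bb|BB
⇒ B over [I-1,I-2,II-1,II-2,II-3,III-1]: 70 consistent
P/I-1 aff ·: Pp
P/I-2 un ·: pp
P/II-1 un I-1×I-2: pp
P/II-2 aff ·: Pp|PP
P/II-3 un I-1×I-2: pp
P/III-1 ? II-2×II-1: pp|Pp
⇒ P over [I-1,I-2,II-1,II-2,II-3,III-1]: 3 consistent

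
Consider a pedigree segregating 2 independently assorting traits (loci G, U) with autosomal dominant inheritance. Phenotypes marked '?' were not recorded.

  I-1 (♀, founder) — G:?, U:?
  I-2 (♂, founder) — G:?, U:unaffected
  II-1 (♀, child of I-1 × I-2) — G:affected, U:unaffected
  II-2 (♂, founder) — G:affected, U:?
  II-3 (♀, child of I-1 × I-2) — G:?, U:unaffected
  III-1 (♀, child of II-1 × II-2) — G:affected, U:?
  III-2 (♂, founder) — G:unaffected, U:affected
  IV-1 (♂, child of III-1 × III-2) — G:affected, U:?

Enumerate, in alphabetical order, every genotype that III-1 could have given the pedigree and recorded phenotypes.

G/I-1 ? ·: gg|Gg|GG
G/I-2 ? ·: gg|Gg|GG
G/II-1 aff I-1×I-2: Gg|GG
G/II-2 aff ·: Gg|GG
G/II-3 ? I-1×I-2: gg|Gg|GG
G/III-1 aff II-1×II-2: Gg|GG
G/III-2 un ·: gg
G/IV-1 aff III-1×III-2: Gg
⇒ G over [I-1,I-2,II-1,II-2,II-3,III-1,III-2,IV-1]: 76 consistent
U/I-1 ? ·: uu|Uu
U/I-2 un ·: uu
U/II-1 un I-1×I-2: uu
U/II-2 ? ·: uu|Uu|UU
U/II-3 un I-1×I-2: uu
U/III-1 ? II-1×II-2: uu|Uu
U/III-2 aff ·: Uu|UU
U/IV-1 ? III-1×III-2: uu|Uu|UU
⇒ U over [I-1,I-2,II-1,II-2,II-3,III-1,III-2,IV-1]: 32 consistent

III-1 ∈ {GG Uu, GG uu, Gg Uu, Gg uu}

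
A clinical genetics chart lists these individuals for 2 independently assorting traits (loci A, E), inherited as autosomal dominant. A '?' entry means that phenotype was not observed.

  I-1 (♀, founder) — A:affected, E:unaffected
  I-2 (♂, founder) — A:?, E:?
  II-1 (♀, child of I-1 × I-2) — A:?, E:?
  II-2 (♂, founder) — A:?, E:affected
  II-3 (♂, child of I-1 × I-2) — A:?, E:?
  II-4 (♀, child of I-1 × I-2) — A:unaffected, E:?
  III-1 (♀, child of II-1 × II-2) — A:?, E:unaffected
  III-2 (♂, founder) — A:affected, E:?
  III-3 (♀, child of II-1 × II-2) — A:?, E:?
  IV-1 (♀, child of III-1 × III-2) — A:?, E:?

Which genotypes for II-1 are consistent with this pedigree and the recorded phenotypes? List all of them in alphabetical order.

A/I-1 aff ·: Aa
A/I-2 ? ·: aa|Aa
A/II-1 ? I-1×I-2: aa|Aa|AA
A/II-2 ? ·: aa|Aa|AA
A/II-3 ? I-1×I-2: aa|Aa|AA
A/II-4 un I-1×I-2: aa
A/III-1 ? II-1×II-2: aa|Aa|AA
A/III-2 aff ·: Aa|AA
A/III-3 ? II-1×II-2: aa|Aa|AA
A/IV-1 ? III-1×III-2: aa|Aa|AA
⇒ A over [I-1,I-2,II-1,II-2,II-3,II-4,III-1,III-2,III-3,IV-1]: 517 consistent
E/I-1 un ·: ee
E/I-2 ? ·: ee|Ee|EE
E/II-1 ? I-1×I-2: ee|Ee
E/II-2 aff ·: Ee
E/II-3 ? I-1×I-2: ee|Ee
E/II-4 ? I-1×I-2: ee|Ee
E/III-1 un II-1×II-2: ee
E/III-2 ? ·: ee|Ee|EE
E/III-3 ? II-1×II-2: ee|Ee|EE
E/IV-1 ? III-1×III-2: ee|Ee
⇒ E over [I-1,I-2,II-1,II-2,II-3,II-4,III-1,III-2,III-3,IV-1]: 100 consistent

II-1 ∈ {AA Ee, AA ee, Aa Ee, Aa ee, aa Ee, aa ee}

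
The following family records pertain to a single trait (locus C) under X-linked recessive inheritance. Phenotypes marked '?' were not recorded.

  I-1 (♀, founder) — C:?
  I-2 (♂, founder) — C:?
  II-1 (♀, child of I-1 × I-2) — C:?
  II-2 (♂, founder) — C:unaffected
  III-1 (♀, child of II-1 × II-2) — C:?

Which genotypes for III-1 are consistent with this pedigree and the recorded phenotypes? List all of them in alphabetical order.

C/I-1 ? ·: X^CX^C|X^CX^c|X^cX^c
C/I-2 ? ·: X^CY|X^cY
C/II-1 ? I-1×I-2: X^CX^C|X^CX^c|X^cX^c
C/II-2 un ·: X^CY
C/III-1 ? II-1×II-2: X^CX^C|X^CX^c
⇒ C over [I-1,I-2,II-1,II-2,III-1]: 12 consistent

III-1 ∈ {X^CX^C, X^CX^c}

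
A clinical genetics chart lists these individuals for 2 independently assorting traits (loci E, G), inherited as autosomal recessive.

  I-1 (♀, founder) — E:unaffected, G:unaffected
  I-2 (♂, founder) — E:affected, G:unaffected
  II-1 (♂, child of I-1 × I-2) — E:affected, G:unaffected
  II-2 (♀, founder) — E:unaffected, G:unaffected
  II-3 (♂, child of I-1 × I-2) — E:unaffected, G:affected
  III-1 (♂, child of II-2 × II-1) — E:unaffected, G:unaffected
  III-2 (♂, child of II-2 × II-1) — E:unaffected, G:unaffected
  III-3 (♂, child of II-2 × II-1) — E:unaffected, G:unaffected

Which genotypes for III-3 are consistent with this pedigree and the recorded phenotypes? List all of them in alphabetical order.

E/I-1 un ·: Ee
E/I-2 aff ·: ee
E/II-1 aff I-1×I-2: ee
E/II-2 un ·: EE|Ee
E/II-3 un I-1×I-2: Ee
E/III-1 un II-2×II-1: Ee
E/III-2 un II-2×II-1: Ee
E/III-3 un II-2×II-1: Ee
⇒ E over [I-1,I-2,II-1,II-2,II-3,III-1,III-2,III-3]: 2 consistent
G/I-1 un ·: Gg
G/I-2 un ·: Gg
G/II-1 un I-1×I-2: GG|Gg
G/II-2 un ·: GG|Gg
G/II-3 aff I-1×I-2: gg
G/III-1 un II-2×II-1: GG|Gg
G/III-2 un II-2×II-1: GG|Gg
G/III-3 un II-2×II-1: GG|Gg
⇒ G over [I-1,I-2,II-1,II-2,II-3,III-1,III-2,III-3]: 25 consistent

III-3 ∈ {Ee GG, Ee Gg}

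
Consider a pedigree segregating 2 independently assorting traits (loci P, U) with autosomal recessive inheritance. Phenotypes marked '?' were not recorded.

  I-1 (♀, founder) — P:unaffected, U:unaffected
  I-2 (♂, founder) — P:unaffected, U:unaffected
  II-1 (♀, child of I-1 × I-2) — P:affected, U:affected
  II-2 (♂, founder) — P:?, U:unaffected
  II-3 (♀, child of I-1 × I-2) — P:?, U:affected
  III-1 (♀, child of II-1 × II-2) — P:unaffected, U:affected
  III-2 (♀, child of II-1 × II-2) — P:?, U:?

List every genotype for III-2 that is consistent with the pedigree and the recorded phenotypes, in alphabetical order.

P/I-1 un ·: Pp
P/I-2 un ·: Pp
P/II-1 aff I-1×I-2: pp
P/II-2 ? ·: PP|Pp
P/II-3 ? I-1×I-2: PP|Pp|pp
P/III-1 un II-1×II-2: Pp
P/III-2 ? II-1×II-2: Pp|pp
⇒ P over [I-1,I-2,II-1,II-2,II-3,III-1,III-2]: 9 consistent
U/I-1 un ·: Uu
U/I-2 un ·: Uu
U/II-1 aff I-1×I-2: uu
U/II-2 un ·: Uu
U/II-3 aff I-1×I-2: uu
U/III-1 aff II-1×II-2: uu
U/III-2 ? II-1×II-2: Uu|uu
⇒ U over [I-1,I-2,II-1,II-2,II-3,III-1,III-2]: 2 consistent

III-2 ∈ {Pp Uu, Pp uu, pp Uu, pp uu}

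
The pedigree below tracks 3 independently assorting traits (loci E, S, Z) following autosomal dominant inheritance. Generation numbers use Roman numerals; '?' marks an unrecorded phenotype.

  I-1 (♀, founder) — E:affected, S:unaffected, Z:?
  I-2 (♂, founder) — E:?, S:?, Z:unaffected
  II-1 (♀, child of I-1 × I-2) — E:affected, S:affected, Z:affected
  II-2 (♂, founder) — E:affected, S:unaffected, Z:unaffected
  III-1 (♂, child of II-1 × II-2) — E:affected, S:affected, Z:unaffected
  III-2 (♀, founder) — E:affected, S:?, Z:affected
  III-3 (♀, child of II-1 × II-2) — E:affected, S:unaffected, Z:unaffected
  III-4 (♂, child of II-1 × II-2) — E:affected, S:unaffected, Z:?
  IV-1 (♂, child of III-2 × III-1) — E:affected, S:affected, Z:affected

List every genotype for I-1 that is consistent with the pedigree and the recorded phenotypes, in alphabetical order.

E/I-1 aff ·: Ee|EE
E/I-2 ? ·: ee|Ee|EE
E/II-1 aff I-1×I-2: Ee|EE
E/II-2 aff ·: Ee|EE
E/III-1 aff II-1×II-2: Ee|EE
E/III-2 aff ·: Ee|EE
E/III-3 aff II-1×II-2: Ee|EE
E/III-4 aff II-1×II-2: Ee|EE
E/IV-1 aff III-2×III-1: Ee|EE
⇒ E over [I-1,I-2,II-1,II-2,III-1,III-2,III-3,III-4,IV-1]: 404 consistent
S/I-1 un ·: ss
S/I-2 ? ·: Ss|SS
S/II-1 aff I-1×I-2: Ss
S/II-2 un ·: ss
S/III-1 aff II-1×II-2: Ss
S/III-2 ? ·: ss|Ss|SS
S/III-3 un II-1×II-2: ss
S/III-4 un II-1×II-2: ss
S/IV-1 aff III-2×III-1: Ss|SS
⇒ S over [I-1,I-2,II-1,II-2,III-1,III-2,III-3,III-4,IV-1]: 10 consistent
Z/I-1 ? ·: Zz|ZZ
Z/I-2 un ·: zz
Z/II-1 aff I-1×I-2: Zz
Z/II-2 un ·: zz
Z/III-1 un II-1×II-2: zz
Z/III-2 aff ·: Zz|ZZ
Z/III-3 un II-1×II-2: zz
Z/III-4 ? II-1×II-2: zz|Zz
Z/IV-1 aff III-2×III-1: Zz
⇒ Z over [I-1,I-2,II-1,II-2,III-1,III-2,III-3,III-4,IV-1]: 8 consistent

I-1 ∈ {EE ss ZZ, EE ss Zz, Ee ss ZZ, Ee ss Zz}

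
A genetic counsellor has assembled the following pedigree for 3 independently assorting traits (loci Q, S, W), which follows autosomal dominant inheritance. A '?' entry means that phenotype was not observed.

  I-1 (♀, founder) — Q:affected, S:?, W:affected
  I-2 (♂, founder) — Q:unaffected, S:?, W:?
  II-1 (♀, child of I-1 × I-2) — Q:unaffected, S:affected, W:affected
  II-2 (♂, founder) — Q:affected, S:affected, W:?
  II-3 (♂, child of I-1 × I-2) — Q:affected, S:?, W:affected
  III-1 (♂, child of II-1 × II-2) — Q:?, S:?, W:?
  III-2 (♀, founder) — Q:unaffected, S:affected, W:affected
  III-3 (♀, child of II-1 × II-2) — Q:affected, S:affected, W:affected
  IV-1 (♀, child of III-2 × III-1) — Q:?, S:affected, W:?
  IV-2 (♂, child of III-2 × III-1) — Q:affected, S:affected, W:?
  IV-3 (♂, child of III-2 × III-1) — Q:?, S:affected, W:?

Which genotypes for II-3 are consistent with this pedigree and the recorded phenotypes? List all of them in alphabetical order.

Q/I-1 aff ·: Qq
Q/I-2 un ·: qq
Q/II-1 un I-1×I-2: qq
Q/II-2 aff ·: Qq|QQ
Q/II-3 aff I-1×I-2: Qq
Q/III-1 ? II-1×II-2: Qq
Q/III-2 un ·: qq
Q/III-3 aff II-1×II-2: Qq
Q/IV-1 ? III-2×III-1: qq|Qq
Q/IV-2 aff III-2×III-1: Qq
Q/IV-3 ? III-2×III-1: qq|Qq
⇒ Q over [I-1,I-2,II-1,II-2,II-3,III-1,III-2,III-3,IV-1,IV-2,IV-3]: 8 consistent
S/I-1 ? ·: ss|Ss|SS
S/I-2 ? ·: ss|Ss|SS
S/II-1 aff I-1×I-2: Ss|SS
S/II-2 aff ·: Ss|SS
S/II-3 ? I-1×I-2: ss|Ss|SS
S/III-1 ? II-1×II-2: ss|Ss|SS
S/III-2 aff ·: Ss|SS
S/III-3 aff II-1×II-2: Ss|SS
S/IV-1 aff III-2×III-1: Ss|SS
S/IV-2 aff III-2×III-1: Ss|SS
S/IV-3 aff III-2×III-1: Ss|SS
⇒ S over [I-1,I-2,II-1,II-2,II-3,III-1,III-2,III-3,IV-1,IV-2,IV-3]: 1824 consistent
W/I-1 aff ·: Ww|WW
W/I-2 ? ·: ww|Ww|WW
W/II-1 aff I-1×I-2: Ww|WW
W/II-2 ? ·: ww|Ww|WW
W/II-3 aff I-1×I-2: Ww|WW
W/III-1 ? II-1×II-2: ww|Ww|WW
W/III-2 aff ·: Ww|WW
W/III-3 aff II-1×II-2: Ww|WW
W/IV-1 ? III-2×III-1: ww|Ww|WW
W/IV-2 ? III-2×III-1: ww|Ww|WW
W/IV-3 ? III-2×III-1: ww|Ww|WW
⇒ W over [I-1,I-2,II-1,II-2,II-3,III-1,III-2,III-3,IV-1,IV-2,IV-3]: 2828 consistent

II-3 ∈ {Qq SS WW, Qq SS Ww, Qq Ss WW, Qq Ss Ww, Qq ss WW, Qq ss Ww}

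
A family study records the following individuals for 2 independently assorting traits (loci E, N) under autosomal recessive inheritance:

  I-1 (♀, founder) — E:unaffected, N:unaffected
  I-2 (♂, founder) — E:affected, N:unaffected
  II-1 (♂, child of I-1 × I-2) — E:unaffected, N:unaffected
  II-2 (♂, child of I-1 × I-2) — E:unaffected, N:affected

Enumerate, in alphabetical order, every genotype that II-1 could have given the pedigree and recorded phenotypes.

II-1 ∈ {Ee NN, Ee Nn}

E/I-1 un ·: EE|Ee
E/I-2 aff ·: ee
E/II-1 un I-1×I-2: Ee
E/II-2 un I-1×I-2: Ee
⇒ E over [I-1,I-2,II-1,II-2]: 2 consistent
N/I-1 un ·: Nn
N/I-2 un ·: Nn
N/II-1 un I-1×I-2: NN|Nn
N/II-2 aff I-1×I-2: nn
⇒ N over [I-1,I-2,II-1,II-2]: 2 consistent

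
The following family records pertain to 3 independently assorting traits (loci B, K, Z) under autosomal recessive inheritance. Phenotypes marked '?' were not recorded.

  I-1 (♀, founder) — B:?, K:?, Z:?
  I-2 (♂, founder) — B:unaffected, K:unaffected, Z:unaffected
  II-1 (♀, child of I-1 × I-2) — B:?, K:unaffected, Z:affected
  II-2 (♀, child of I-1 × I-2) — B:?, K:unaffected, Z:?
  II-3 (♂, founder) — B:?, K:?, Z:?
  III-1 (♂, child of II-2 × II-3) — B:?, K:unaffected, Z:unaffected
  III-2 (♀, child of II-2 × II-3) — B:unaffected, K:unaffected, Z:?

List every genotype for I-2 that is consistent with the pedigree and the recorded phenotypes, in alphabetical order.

B/I-1 ? ·: BB|Bb|bb
B/I-2 un ·: BB|Bb
B/II-1 ? I-1×I-2: BB|Bb|bb
B/II-2 ? I-1×I-2: BB|Bb|bb
B/II-3 ? ·: BB|Bb|bb
B/III-1 ? II-2×II-3: BB|Bb|bb
B/III-2 un II-2×II-3: BB|Bb
⇒ B over [I-1,I-2,II-1,II-2,II-3,III-1,III-2]: 183 consistent
K/I-1 ? ·: KK|Kk|kk
K/I-2 un ·: KK|Kk
K/II-1 un I-1×I-2: KK|Kk
K/II-2 un I-1×I-2: KK|Kk
K/II-3 ? ·: KK|Kk|kk
K/III-1 un II-2×II-3: KK|Kk
K/III-2 un II-2×II-3: KK|Kk
⇒ K over [I-1,I-2,II-1,II-2,II-3,III-1,III-2]: 114 consistent
Z/I-1 ? ·: Zz|zz
Z/I-2 un ·: Zz
Z/II-1 aff I-1×I-2: zz
Z/II-2 ? I-1×I-2: ZZ|Zz|zz
Z/II-3 ? ·: ZZ|Zz|zz
Z/III-1 un II-2×II-3: ZZ|Zz
Z/III-2 ? II-2×II-3: ZZ|Zz|zz
⇒ Z over [I-1,I-2,II-1,II-2,II-3,III-1,III-2]: 36 consistent

I-2 ∈ {BB KK Zz, BB Kk Zz, Bb KK Zz, Bb Kk Zz}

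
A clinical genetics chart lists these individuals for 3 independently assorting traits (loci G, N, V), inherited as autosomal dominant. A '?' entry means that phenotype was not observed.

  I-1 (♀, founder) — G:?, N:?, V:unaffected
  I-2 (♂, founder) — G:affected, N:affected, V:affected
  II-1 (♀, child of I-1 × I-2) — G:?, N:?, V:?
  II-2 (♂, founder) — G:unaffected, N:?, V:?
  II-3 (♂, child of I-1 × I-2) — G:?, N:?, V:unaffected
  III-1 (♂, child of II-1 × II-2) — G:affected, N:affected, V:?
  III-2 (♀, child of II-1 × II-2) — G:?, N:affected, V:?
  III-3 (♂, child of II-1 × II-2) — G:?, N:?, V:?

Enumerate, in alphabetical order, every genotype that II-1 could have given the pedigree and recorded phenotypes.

G/I-1 ? ·: gg|Gg|GG
G/I-2 aff ·: Gg|GG
G/II-1 ? I-1×I-2: Gg|GG
G/II-2 un ·: gg
G/II-3 ? I-1×I-2: gg|Gg|GG
G/III-1 aff II-1×II-2: Gg
G/III-2 ? II-1×II-2: gg|Gg
G/III-3 ? II-1×II-2: gg|Gg
⇒ G over [I-1,I-2,II-1,II-2,II-3,III-1,III-2,III-3]: 48 consistent
N/I-1 ? ·: nn|Nn|NN
N/I-2 aff ·: Nn|NN
N/II-1 ? I-1×I-2: nn|Nn|NN
N/II-2 ? ·: nn|Nn|NN
N/II-3 ? I-1×I-2: nn|Nn|NN
N/III-1 aff II-1×II-2: Nn|NN
N/III-2 aff II-1×II-2: Nn|NN
N/III-3 ? II-1×II-2: nn|Nn|NN
⇒ N over [I-1,I-2,II-1,II-2,II-3,III-1,III-2,III-3]: 315 consistent
V/I-1 un ·: vv
V/I-2 aff ·: Vv
V/II-1 ? I-1×I-2: vv|Vv
V/II-2 ? ·: vv|Vv|VV
V/II-3 un I-1×I-2: vv
V/III-1 ? II-1×II-2: vv|Vv|VV
V/III-2 ? II-1×II-2: vv|Vv|VV
V/III-3 ? II-1×II-2: vv|Vv|VV
⇒ V over [I-1,I-2,II-1,II-2,II-3,III-1,III-2,III-3]: 53 consistent

II-1 ∈ {GG NN Vv, GG NN vv, GG Nn Vv, GG Nn vv, GG nn Vv, GG nn vv, Gg NN Vv, Gg NN vv, Gg Nn Vv, Gg Nn vv, Gg nn Vv, Gg nn vv}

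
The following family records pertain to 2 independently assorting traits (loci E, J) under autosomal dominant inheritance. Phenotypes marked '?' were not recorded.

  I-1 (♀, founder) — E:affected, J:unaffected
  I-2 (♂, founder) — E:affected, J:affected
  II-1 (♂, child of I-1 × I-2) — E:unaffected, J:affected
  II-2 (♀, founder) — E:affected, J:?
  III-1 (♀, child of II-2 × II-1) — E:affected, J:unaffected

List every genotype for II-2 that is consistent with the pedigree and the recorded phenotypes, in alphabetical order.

II-2 ∈ {EE Jj, EE jj, Ee Jj, Ee jj}

E/I-1 aff ·: Ee
E/I-2 aff ·: Ee
E/II-1 un I-1×I-2: ee
E/II-2 aff ·: Ee|EE
E/III-1 aff II-2×II-1: Ee
⇒ E over [I-1,I-2,II-1,II-2,III-1]: 2 consistent
J/I-1 un ·: jj
J/I-2 aff ·: Jj|JJ
J/II-1 aff I-1×I-2: Jj
J/II-2 ? ·: jj|Jj
J/III-1 un II-2×II-1: jj
⇒ J over [I-1,I-2,II-1,II-2,III-1]: 4 consistent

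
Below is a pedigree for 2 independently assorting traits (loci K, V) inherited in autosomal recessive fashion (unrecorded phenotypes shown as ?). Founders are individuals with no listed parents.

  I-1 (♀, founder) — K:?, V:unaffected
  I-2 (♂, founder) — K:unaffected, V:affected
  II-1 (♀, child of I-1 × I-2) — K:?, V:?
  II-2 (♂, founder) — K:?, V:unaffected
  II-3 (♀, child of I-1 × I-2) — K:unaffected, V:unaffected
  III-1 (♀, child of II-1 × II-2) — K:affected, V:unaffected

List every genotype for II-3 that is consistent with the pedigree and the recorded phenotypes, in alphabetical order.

II-3 ∈ {KK Vv, Kk Vv}

K/I-1 ? ·: KK|Kk|kk
K/I-2 un ·: KK|Kk
K/II-1 ? I-1×I-2: Kk|kk
K/II-2 ? ·: Kk|kk
K/II-3 un I-1×I-2: KK|Kk
K/III-1 aff II-1×II-2: kk
⇒ K over [I-1,I-2,II-1,II-2,II-3,III-1]: 22 consistent
V/I-1 un ·: VV|Vv
V/I-2 aff ·: vv
V/II-1 ? I-1×I-2: Vv|vv
V/II-2 un ·: VV|Vv
V/II-3 un I-1×I-2: Vv
V/III-1 un II-1×II-2: VV|Vv
⇒ V over [I-1,I-2,II-1,II-2,II-3,III-1]: 10 consistent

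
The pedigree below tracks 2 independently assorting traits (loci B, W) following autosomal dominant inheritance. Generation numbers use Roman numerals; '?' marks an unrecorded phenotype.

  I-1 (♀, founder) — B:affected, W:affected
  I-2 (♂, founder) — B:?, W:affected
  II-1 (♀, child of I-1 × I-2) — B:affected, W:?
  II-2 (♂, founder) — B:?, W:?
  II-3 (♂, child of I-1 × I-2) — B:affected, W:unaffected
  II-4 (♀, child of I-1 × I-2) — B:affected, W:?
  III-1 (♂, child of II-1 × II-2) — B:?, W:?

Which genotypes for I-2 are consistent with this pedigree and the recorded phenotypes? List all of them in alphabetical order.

B/I-1 aff ·: Bb|BB
B/I-2 ? ·: bb|Bb|BB
B/II-1 aff I-1×I-2: Bb|BB
B/II-2 ? ·: bb|Bb|BB
B/II-3 aff I-1×I-2: Bb|BB
B/II-4 aff I-1×I-2: Bb|BB
B/III-1 ? II-1×II-2: bb|Bb|BB
⇒ B over [I-1,I-2,II-1,II-2,II-3,II-4,III-1]: 150 consistent
W/I-1 aff ·: Ww
W/I-2 aff ·: Ww
W/II-1 ? I-1×I-2: ww|Ww|WW
W/II-2 ? ·: ww|Ww|WW
W/II-3 un I-1×I-2: ww
W/II-4 ? I-1×I-2: ww|Ww|WW
W/III-1 ? II-1×II-2: ww|Ww|WW
⇒ W over [I-1,I-2,II-1,II-2,II-3,II-4,III-1]: 45 consistent

I-2 ∈ {BB Ww, Bb Ww, bb Ww}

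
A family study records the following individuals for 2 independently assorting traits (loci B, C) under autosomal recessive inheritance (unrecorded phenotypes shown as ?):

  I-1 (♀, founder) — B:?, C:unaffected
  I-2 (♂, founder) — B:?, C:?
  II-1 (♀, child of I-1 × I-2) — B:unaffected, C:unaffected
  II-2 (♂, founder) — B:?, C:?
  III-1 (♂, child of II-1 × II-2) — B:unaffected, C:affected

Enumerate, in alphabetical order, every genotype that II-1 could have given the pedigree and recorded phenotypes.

II-1 ∈ {BB Cc, Bb Cc}

B/I-1 ? ·: BB|Bb|bb
B/I-2 ? ·: BB|Bb|bb
B/II-1 un I-1×I-2: BB|Bb
B/II-2 ? ·: BB|Bb|bb
B/III-1 un II-1×II-2: BB|Bb
⇒ B over [I-1,I-2,II-1,II-2,III-1]: 51 consistent
C/I-1 un ·: CC|Cc
C/I-2 ? ·: CC|Cc|cc
C/II-1 un I-1×I-2: Cc
C/II-2 ? ·: Cc|cc
C/III-1 aff II-1×II-2: cc
⇒ C over [I-1,I-2,II-1,II-2,III-1]: 10 consistent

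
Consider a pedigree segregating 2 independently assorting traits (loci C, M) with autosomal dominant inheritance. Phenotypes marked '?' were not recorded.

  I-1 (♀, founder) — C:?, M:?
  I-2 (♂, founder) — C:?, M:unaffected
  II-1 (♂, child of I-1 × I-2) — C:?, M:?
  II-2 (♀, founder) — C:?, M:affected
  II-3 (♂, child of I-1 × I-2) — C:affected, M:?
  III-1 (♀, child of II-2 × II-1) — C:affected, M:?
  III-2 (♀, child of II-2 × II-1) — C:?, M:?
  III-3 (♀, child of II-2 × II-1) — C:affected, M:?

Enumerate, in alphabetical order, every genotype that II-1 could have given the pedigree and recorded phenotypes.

II-1 ∈ {CC Mm, CC mm, Cc Mm, Cc mm, cc Mm, cc mm}

C/I-1 ? ·: cc|Cc|CC
C/I-2 ? ·: cc|Cc|CC
C/II-1 ? I-1×I-2: cc|Cc|CC
C/II-2 ? ·: cc|Cc|CC
C/II-3 aff I-1×I-2: Cc|CC
C/III-1 aff II-2×II-1: Cc|CC
C/III-2 ? II-2×II-1: cc|Cc|CC
C/III-3 aff II-2×II-1: Cc|CC
⇒ C over [I-1,I-2,II-1,II-2,II-3,III-1,III-2,III-3]: 302 consistent
M/I-1 ? ·: mm|Mm|MM
M/I-2 un ·: mm
M/II-1 ? I-1×I-2: mm|Mm
M/II-2 aff ·: Mm|MM
M/II-3 ? I-1×I-2: mm|Mm
M/III-1 ? II-2×II-1: mm|Mm|MM
M/III-2 ? II-2×II-1: mm|Mm|MM
M/III-3 ? II-2×II-1: mm|Mm|MM
⇒ M over [I-1,I-2,II-1,II-2,II-3,III-1,III-2,III-3]: 132 consistent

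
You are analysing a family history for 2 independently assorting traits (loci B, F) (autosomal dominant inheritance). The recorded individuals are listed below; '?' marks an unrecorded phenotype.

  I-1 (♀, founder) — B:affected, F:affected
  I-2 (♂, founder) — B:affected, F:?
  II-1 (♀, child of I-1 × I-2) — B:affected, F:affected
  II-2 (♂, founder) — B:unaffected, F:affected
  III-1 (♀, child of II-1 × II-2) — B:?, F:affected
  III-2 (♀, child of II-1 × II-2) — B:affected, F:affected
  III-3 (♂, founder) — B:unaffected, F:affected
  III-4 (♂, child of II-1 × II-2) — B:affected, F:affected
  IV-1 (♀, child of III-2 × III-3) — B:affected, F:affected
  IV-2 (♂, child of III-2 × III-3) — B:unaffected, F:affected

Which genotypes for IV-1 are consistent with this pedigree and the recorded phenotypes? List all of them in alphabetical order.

IV-1 ∈ {Bb FF, Bb Ff}

B/I-1 aff ·: Bb|BB
B/I-2 aff ·: Bb|BB
B/II-1 aff I-1×I-2: Bb|BB
B/II-2 un ·: bb
B/III-1 ? II-1×II-2: bb|Bb
B/III-2 aff II-1×II-2: Bb
B/III-3 un ·: bb
B/III-4 aff II-1×II-2: Bb
B/IV-1 aff III-2×III-3: Bb
B/IV-2 un III-2×III-3: bb
⇒ B over [I-1,I-2,II-1,II-2,III-1,III-2,III-3,III-4,IV-1,IV-2]: 10 consistent
F/I-1 aff ·: Ff|FF
F/I-2 ? ·: ff|Ff|FF
F/II-1 aff I-1×I-2: Ff|FF
F/II-2 aff ·: Ff|FF
F/III-1 aff II-1×II-2: Ff|FF
F/III-2 aff II-1×II-2: Ff|FF
F/III-3 aff ·: Ff|FF
F/III-4 aff II-1×II-2: Ff|FF
F/IV-1 aff III-2×III-3: Ff|FF
F/IV-2 aff III-2×III-3: Ff|FF
⇒ F over [I-1,I-2,II-1,II-2,III-1,III-2,III-3,III-4,IV-1,IV-2]: 748 consistent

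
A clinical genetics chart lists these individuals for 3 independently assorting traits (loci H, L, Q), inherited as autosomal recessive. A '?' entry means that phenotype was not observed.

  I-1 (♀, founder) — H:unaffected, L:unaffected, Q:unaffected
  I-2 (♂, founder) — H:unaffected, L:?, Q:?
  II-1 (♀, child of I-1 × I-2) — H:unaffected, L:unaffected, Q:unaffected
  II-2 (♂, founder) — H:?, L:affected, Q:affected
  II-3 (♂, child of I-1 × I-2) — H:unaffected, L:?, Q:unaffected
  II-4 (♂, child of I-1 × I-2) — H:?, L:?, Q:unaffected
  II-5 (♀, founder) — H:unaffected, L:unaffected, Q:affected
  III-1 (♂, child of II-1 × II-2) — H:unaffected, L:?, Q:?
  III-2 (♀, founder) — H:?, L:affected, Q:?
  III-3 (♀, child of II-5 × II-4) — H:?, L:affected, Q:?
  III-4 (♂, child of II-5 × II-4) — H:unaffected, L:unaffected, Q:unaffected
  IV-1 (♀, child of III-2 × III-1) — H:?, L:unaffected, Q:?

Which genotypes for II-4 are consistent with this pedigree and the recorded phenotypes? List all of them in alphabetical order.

II-4 ∈ {HH Ll QQ, HH Ll Qq, HH ll QQ, HH ll Qq, Hh Ll QQ, Hh Ll Qq, Hh ll QQ, Hh ll Qq, hh Ll QQ, hh Ll Qq, hh ll QQ, hh ll Qq}

H/I-1 un ·: HH|Hh
H/I-2 un ·: HH|Hh
H/II-1 un I-1×I-2: HH|Hh
H/II-2 ? ·: HH|Hh|hh
H/II-3 un I-1×I-2: HH|Hh
H/II-4 ? I-1×I-2: HH|Hh|hh
H/II-5 un ·: HH|Hh
H/III-1 un II-1×II-2: HH|Hh
H/III-2 ? ·: HH|Hh|hh
H/III-3 ? II-5×II-4: HH|Hh|hh
H/III-4 un II-5×II-4: HH|Hh
H/IV-1 ? III-2×III-1: HH|Hh|hh
⇒ H over [I-1,I-2,II-1,II-2,II-3,II-4,II-5,III-1,III-2,III-3,III-4,IV-1]: 5006 consistent
L/I-1 un ·: LL|Ll
L/I-2 ? ·: LL|Ll|ll
L/II-1 un I-1×I-2: LL|Ll
L/II-2 aff ·: ll
L/II-3 ? I-1×I-2: LL|Ll|ll
L/II-4 ? I-1×I-2: Ll|ll
L/II-5 un ·: Ll
L/III-1 ? II-1×II-2: Ll
L/III-2 aff ·: ll
L/III-3 aff II-5×II-4: ll
L/III-4 un II-5×II-4: LL|Ll
L/IV-1 un III-2×III-1: Ll
⇒ L over [I-1,I-2,II-1,II-2,II-3,II-4,II-5,III-1,III-2,III-3,III-4,IV-1]: 42 consistent
Q/I-1 un ·: QQ|Qq
Q/I-2 ? ·: QQ|Qq|qq
Q/II-1 un I-1×I-2: QQ|Qq
Q/II-2 aff ·: qq
Q/II-3 un I-1×I-2: QQ|Qq
Q/II-4 un I-1×I-2: QQ|Qq
Q/II-5 aff ·: qq
Q/III-1 ? II-1×II-2: Qq|qq
Q/III-2 ? ·: QQ|Qq|qq
Q/III-3 ? II-5×II-4: Qq|qq
Q/III-4 un II-5×II-4: Qq
Q/IV-1 ? III-2×III-1: QQ|Qq|qq
⇒ Q over [I-1,I-2,II-1,II-2,II-3,II-4,II-5,III-1,III-2,III-3,III-4,IV-1]: 375 consistent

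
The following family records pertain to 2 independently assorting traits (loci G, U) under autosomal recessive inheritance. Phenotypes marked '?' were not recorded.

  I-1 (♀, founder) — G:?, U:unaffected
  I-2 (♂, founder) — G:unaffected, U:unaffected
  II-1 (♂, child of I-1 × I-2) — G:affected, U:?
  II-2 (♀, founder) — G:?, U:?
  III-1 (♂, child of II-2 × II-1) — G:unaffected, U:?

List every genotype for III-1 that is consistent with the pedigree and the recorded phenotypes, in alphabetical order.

G/I-1 ? ·: Gg|gg
G/I-2 un ·: Gg
G/II-1 aff I-1×I-2: gg
G/II-2 ? ·: GG|Gg
G/III-1 un II-2×II-1: Gg
⇒ G over [I-1,I-2,II-1,II-2,III-1]: 4 consistent
U/I-1 un ·: UU|Uu
U/I-2 un ·: UU|Uu
U/II-1 ? I-1×I-2: UU|Uu|uu
U/II-2 ? ·: UU|Uu|uu
U/III-1 ? II-2×II-1: UU|Uu|uu
⇒ U over [I-1,I-2,II-1,II-2,III-1]: 41 consistent

III-1 ∈ {Gg UU, Gg Uu, Gg uu}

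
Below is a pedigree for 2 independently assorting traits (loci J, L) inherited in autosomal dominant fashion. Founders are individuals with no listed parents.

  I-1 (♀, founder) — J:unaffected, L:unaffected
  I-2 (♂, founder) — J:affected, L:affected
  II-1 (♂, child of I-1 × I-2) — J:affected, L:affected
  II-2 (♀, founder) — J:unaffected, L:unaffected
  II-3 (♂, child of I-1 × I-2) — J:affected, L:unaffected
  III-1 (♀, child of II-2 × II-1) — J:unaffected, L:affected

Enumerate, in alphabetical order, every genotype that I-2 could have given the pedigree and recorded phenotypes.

I-2 ∈ {JJ Ll, Jj Ll}

J/I-1 un ·: jj
J/I-2 aff ·: Jj|JJ
J/II-1 aff I-1×I-2: Jj
J/II-2 un ·: jj
J/II-3 aff I-1×I-2: Jj
J/III-1 un II-2×II-1: jj
⇒ J over [I-1,I-2,II-1,II-2,II-3,III-1]: 2 consistent
L/I-1 un ·: ll
L/I-2 aff ·: Ll
L/II-1 aff I-1×I-2: Ll
L/II-2 un ·: ll
L/II-3 un I-1×I-2: ll
L/III-1 aff II-2×II-1: Ll
⇒ L over [I-1,I-2,II-1,II-2,II-3,III-1]: 1 consistent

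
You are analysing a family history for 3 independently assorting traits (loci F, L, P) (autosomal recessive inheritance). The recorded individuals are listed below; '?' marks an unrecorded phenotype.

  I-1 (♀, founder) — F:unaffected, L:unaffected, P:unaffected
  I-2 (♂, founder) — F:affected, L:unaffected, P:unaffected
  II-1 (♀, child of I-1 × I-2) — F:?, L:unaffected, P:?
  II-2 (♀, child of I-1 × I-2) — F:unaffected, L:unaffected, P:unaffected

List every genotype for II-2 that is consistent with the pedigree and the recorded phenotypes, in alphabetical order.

II-2 ∈ {Ff LL PP, Ff LL Pp, Ff Ll PP, Ff Ll Pp}

F/I-1 un ·: FF|Ff
F/I-2 aff ·: ff
F/II-1 ? I-1×I-2: Ff|ff
F/II-2 un I-1×I-2: Ff
⇒ F over [I-1,I-2,II-1,II-2]: 3 consistent
L/I-1 un ·: LL|Ll
L/I-2 un ·: LL|Ll
L/II-1 un I-1×I-2: LL|Ll
L/II-2 un I-1×I-2: LL|Ll
⇒ L over [I-1,I-2,II-1,II-2]: 13 consistent
P/I-1 un ·: PP|Pp
P/I-2 un ·: PP|Pp
P/II-1 ? I-1×I-2: PP|Pp|pp
P/II-2 un I-1×I-2: PP|Pp
⇒ P over [I-1,I-2,II-1,II-2]: 15 consistent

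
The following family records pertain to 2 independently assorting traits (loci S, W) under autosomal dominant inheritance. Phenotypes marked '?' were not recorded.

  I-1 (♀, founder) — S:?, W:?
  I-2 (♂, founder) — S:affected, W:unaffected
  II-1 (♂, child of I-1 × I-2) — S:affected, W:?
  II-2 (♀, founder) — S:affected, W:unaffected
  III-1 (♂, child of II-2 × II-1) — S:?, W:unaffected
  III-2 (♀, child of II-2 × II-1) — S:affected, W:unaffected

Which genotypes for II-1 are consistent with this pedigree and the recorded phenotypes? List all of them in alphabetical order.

S/I-1 ? ·: ss|Ss|SS
S/I-2 aff ·: Ss|SS
S/II-1 aff I-1×I-2: Ss|SS
S/II-2 aff ·: Ss|SS
S/III-1 ? II-2×II-1: ss|Ss|SS
S/III-2 aff II-2×II-1: Ss|SS
⇒ S over [I-1,I-2,II-1,II-2,III-1,III-2]: 70 consistent
W/I-1 ? ·: ww|Ww|WW
W/I-2 un ·: ww
W/II-1 ? I-1×I-2: ww|Ww
W/II-2 un ·: ww
W/III-1 un II-2×II-1: ww
W/III-2 un II-2×II-1: ww
⇒ W over [I-1,I-2,II-1,II-2,III-1,III-2]: 4 consistent

II-1 ∈ {SS Ww, SS ww, Ss Ww, Ss ww}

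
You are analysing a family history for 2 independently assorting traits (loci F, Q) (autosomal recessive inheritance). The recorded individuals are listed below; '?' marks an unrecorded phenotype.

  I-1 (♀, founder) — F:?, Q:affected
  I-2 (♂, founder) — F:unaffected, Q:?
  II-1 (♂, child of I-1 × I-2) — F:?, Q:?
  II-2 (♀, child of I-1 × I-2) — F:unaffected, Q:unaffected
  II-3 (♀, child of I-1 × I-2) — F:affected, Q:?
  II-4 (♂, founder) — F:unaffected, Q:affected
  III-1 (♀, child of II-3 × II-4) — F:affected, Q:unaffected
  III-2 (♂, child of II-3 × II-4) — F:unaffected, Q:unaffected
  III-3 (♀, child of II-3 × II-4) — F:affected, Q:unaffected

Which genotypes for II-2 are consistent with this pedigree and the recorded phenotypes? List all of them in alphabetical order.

II-2 ∈ {FF Qq, Ff Qq}

F/I-1 ? ·: Ff|ff
F/I-2 un ·: Ff
F/II-1 ? I-1×I-2: FF|Ff|ff
F/II-2 un I-1×I-2: FF|Ff
F/II-3 aff I-1×I-2: ff
F/II-4 un ·: Ff
F/III-1 aff II-3×II-4: ff
F/III-2 un II-3×II-4: Ff
F/III-3 aff II-3×II-4: ff
⇒ F over [I-1,I-2,II-1,II-2,II-3,II-4,III-1,III-2,III-3]: 8 consistent
Q/I-1 aff ·: qq
Q/I-2 ? ·: QQ|Qq
Q/II-1 ? I-1×I-2: Qq|qq
Q/II-2 un I-1×I-2: Qq
Q/II-3 ? I-1×I-2: Qq
Q/II-4 aff ·: qq
Q/III-1 un II-3×II-4: Qq
Q/III-2 un II-3×II-4: Qq
Q/III-3 un II-3×II-4: Qq
⇒ Q over [I-1,I-2,II-1,II-2,II-3,II-4,III-1,III-2,III-3]: 3 consistent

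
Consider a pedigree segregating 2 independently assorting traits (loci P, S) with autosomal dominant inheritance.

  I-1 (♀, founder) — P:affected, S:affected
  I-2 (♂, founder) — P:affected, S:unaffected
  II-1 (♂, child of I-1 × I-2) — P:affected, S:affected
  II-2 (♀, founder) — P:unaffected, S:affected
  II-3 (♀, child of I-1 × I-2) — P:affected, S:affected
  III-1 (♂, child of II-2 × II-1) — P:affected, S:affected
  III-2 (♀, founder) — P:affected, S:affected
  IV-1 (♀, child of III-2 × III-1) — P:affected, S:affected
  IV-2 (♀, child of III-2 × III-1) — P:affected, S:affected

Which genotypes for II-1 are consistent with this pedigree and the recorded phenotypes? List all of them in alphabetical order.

P/I-1 aff ·: Pp|PP
P/I-2 aff ·: Pp|PP
P/II-1 aff I-1×I-2: Pp|PP
P/II-2 un ·: pp
P/II-3 aff I-1×I-2: Pp|PP
P/III-1 aff II-2×II-1: Pp
P/III-2 aff ·: Pp|PP
P/IV-1 aff III-2×III-1: Pp|PP
P/IV-2 aff III-2×III-1: Pp|PP
⇒ P over [I-1,I-2,II-1,II-2,II-3,III-1,III-2,IV-1,IV-2]: 104 consistent
S/I-1 aff ·: Ss|SS
S/I-2 un ·: ss
S/II-1 aff I-1×I-2: Ss
S/II-2 aff ·: Ss|SS
S/II-3 aff I-1×I-2: Ss
S/III-1 aff II-2×II-1: Ss|SS
S/III-2 aff ·: Ss|SS
S/IV-1 aff III-2×III-1: Ss|SS
S/IV-2 aff III-2×III-1: Ss|SS
⇒ S over [I-1,I-2,II-1,II-2,II-3,III-1,III-2,IV-1,IV-2]: 52 consistent

II-1 ∈ {PP Ss, Pp Ss}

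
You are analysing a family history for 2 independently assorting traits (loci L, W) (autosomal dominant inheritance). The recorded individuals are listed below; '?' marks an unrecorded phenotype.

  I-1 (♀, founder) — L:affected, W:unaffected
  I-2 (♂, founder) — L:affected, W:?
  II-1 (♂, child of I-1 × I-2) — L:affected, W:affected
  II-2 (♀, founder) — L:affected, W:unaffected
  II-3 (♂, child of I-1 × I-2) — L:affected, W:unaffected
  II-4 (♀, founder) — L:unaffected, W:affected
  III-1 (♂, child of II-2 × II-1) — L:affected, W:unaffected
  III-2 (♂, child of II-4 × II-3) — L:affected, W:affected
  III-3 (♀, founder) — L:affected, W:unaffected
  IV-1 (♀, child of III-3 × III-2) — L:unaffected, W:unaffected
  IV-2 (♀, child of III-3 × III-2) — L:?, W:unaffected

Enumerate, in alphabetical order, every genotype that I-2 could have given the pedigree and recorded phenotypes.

I-2 ∈ {LL Ww, Ll Ww}

L/I-1 aff ·: Ll|LL
L/I-2 aff ·: Ll|LL
L/II-1 aff I-1×I-2: Ll|LL
L/II-2 aff ·: Ll|LL
L/II-3 aff I-1×I-2: Ll|LL
L/II-4 un ·: ll
L/III-1 aff II-2×II-1: Ll|LL
L/III-2 aff II-4×II-3: Ll
L/III-3 aff ·: Ll
L/IV-1 un III-3×III-2: ll
L/IV-2 ? III-3×III-2: ll|Ll|LL
⇒ L over [I-1,I-2,II-1,II-2,II-3,II-4,III-1,III-2,III-3,IV-1,IV-2]: 135 consistent
W/I-1 un ·: ww
W/I-2 ? ·: Ww
W/II-1 aff I-1×I-2: Ww
W/II-2 un ·: ww
W/II-3 un I-1×I-2: ww
W/II-4 aff ·: Ww|WW
W/III-1 un II-2×II-1: ww
W/III-2 aff II-4×II-3: Ww
W/III-3 un ·: ww
W/IV-1 un III-3×III-2: ww
W/IV-2 un III-3×III-2: ww
⇒ W over [I-1,I-2,II-1,II-2,II-3,II-4,III-1,III-2,III-3,IV-1,IV-2]: 2 consistent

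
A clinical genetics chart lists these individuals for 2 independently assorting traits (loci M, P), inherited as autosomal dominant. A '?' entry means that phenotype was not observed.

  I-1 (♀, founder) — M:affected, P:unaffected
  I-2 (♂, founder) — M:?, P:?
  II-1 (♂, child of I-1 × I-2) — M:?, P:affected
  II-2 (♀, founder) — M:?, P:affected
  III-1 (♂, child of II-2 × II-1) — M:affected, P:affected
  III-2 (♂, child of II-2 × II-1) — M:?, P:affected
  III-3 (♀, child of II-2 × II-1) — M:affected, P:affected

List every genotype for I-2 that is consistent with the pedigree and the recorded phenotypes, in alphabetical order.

I-2 ∈ {MM PP, MM Pp, Mm PP, Mm Pp, mm PP, mm Pp}

M/I-1 aff ·: Mm|MM
M/I-2 ? ·: mm|Mm|MM
M/II-1 ? I-1×I-2: mm|Mm|MM
M/II-2 ? ·: mm|Mm|MM
M/III-1 aff II-2×II-1: Mm|MM
M/III-2 ? II-2×II-1: mm|Mm|MM
M/III-3 aff II-2×II-1: Mm|MM
⇒ M over [I-1,I-2,II-1,II-2,III-1,III-2,III-3]: 156 consistent
P/I-1 un ·: pp
P/I-2 ? ·: Pp|PP
P/II-1 aff I-1×I-2: Pp
P/II-2 aff ·: Pp|PP
P/III-1 aff II-2×II-1: Pp|PP
P/III-2 aff II-2×II-1: Pp|PP
P/III-3 aff II-2×II-1: Pp|PP
⇒ P over [I-1,I-2,II-1,II-2,III-1,III-2,III-3]: 32 consistent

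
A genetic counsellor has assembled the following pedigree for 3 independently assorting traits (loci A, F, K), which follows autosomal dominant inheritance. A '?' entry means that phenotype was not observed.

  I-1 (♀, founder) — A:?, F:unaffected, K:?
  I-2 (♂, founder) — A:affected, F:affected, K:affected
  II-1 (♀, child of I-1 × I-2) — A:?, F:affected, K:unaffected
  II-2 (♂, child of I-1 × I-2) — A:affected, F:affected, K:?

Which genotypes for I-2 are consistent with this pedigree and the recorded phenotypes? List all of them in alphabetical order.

A/I-1 ? ·: aa|Aa|AA
A/I-2 aff ·: Aa|AA
A/II-1 ? I-1×I-2: aa|Aa|AA
A/II-2 aff I-1×I-2: Aa|AA
⇒ A over [I-1,I-2,II-1,II-2]: 18 consistent
F/I-1 un ·: ff
F/I-2 aff ·: Ff|FF
F/II-1 aff I-1×I-2: Ff
F/II-2 aff I-1×I-2: Ff
⇒ F over [I-1,I-2,II-1,II-2]: 2 consistent
K/I-1 ? ·: kk|Kk
K/I-2 aff ·: Kk
K/II-1 un I-1×I-2: kk
K/II-2 ? I-1×I-2: kk|Kk|KK
⇒ K over [I-1,I-2,II-1,II-2]: 5 consistent

I-2 ∈ {AA FF Kk, AA Ff Kk, Aa FF Kk, Aa Ff Kk}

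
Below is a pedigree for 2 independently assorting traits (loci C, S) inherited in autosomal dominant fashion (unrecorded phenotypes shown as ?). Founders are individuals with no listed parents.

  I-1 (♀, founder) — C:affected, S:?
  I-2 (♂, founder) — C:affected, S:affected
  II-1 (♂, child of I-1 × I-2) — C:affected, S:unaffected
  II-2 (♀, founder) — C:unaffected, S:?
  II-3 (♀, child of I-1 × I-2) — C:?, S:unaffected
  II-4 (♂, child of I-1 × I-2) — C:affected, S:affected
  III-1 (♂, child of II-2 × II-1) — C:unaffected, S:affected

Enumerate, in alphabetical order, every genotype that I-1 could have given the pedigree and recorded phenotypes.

C/I-1 aff ·: Cc|CC
C/I-2 aff ·: Cc|CC
C/II-1 aff I-1×I-2: Cc
C/II-2 un ·: cc
C/II-3 ? I-1×I-2: cc|Cc|CC
C/II-4 aff I-1×I-2: Cc|CC
C/III-1 un II-2×II-1: cc
⇒ C over [I-1,I-2,II-1,II-2,II-3,II-4,III-1]: 14 consistent
S/I-1 ? ·: ss|Ss
S/I-2 aff ·: Ss
S/II-1 un I-1×I-2: ss
S/II-2 ? ·: Ss|SS
S/II-3 un I-1×I-2: ss
S/II-4 aff I-1×I-2: Ss|SS
S/III-1 aff II-2×II-1: Ss
⇒ S over [I-1,I-2,II-1,II-2,II-3,II-4,III-1]: 6 consistent

I-1 ∈ {CC Ss, CC ss, Cc Ss, Cc ss}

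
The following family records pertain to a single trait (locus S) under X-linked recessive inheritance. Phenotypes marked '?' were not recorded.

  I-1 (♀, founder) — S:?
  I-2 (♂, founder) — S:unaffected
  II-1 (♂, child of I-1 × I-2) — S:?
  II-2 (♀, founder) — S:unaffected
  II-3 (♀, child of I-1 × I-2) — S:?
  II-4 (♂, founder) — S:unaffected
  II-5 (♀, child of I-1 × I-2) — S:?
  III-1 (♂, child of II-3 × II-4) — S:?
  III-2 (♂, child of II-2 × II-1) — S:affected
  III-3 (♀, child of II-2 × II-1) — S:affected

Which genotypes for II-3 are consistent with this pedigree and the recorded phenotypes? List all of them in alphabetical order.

II-3 ∈ {X^SX^S, X^SX^s}

S/I-1 ? ·: X^SX^s|X^sX^s
S/I-2 un ·: X^SY
S/II-1 ? I-1×I-2: X^sY
S/II-2 un ·: X^SX^s
S/II-3 ? I-1×I-2: X^SX^S|X^SX^s
S/II-4 un ·: X^SY
S/II-5 ? I-1×I-2: X^SX^S|X^SX^s
S/III-1 ? II-3×II-4: X^SY|X^sY
S/III-2 aff II-2×II-1: X^sY
S/III-3 aff II-2×II-1: X^sX^s
⇒ S over [I-1,I-2,II-1,II-2,II-3,II-4,II-5,III-1,III-2,III-3]: 8 consistent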